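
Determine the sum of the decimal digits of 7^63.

208

7^63 = 174251498233690814305510551794710260107945042018748343
Sum of its 54 digits: 208.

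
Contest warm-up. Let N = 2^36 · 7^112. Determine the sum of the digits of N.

2^36 · 7^112 = 3076524128407030029163770002635718963574920713922429499215907795516047708064884332396646208781853378215936
Sum of its 106 digits: 466.

466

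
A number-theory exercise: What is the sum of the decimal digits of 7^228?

838

7^228 = 4812304761512831426559874746711024558638453687623301769328301142076793724726475868916514919377654229923127957373832897537293600011096406720107664040600930052380773341068806898697501715433096801
Sum of its 193 digits: 838.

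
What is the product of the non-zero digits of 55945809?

324000

5×5×9×4×5×8×9 = 324000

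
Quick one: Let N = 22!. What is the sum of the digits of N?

22! = 1124000727777607680000
Sum of its 22 digits: 72.

72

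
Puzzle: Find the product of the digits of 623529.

3240

6×2×3×5×2×9 = 3240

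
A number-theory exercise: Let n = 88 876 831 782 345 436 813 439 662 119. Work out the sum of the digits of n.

144

8+8+8+7+6+8+3+1+7+8+2+3+4+5+4+3+6+8+1+3+4+3+9+6+6+2+1+1+9 = 144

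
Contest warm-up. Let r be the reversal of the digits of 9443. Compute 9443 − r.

5994

Reverse of 9443 is 3449.
9443 − 3449 = 5994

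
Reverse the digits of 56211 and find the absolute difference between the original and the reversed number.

Reverse of 56211 is 11265.
|56211 − 11265| = 44946

44946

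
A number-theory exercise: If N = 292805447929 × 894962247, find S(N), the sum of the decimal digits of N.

87

292805447929 × 894962247 = 262049821612379336463
Sum of its 21 digits: 87.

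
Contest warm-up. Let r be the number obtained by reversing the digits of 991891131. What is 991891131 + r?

1123089330

Reverse of 991891131 is 131198199.
991891131 + 131198199 = 1123089330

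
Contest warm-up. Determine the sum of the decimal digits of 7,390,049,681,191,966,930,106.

98

7+3+9+0+0+4+9+6+8+1+1+9+1+9+6+6+9+3+0+1+0+6 = 98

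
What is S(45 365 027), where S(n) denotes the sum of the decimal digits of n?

4+5+3+6+5+0+2+7 = 32

32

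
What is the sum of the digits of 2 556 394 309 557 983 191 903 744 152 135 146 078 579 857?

2+5+5+6+3+9+4+3+0+9+5+5+7+9+8+3+1+9+1+9+0+3+7+4+4+1+5+2+1+3+5+1+4+6+0+7+8+5+7+9+8+5+7 = 205

205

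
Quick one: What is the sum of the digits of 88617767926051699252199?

125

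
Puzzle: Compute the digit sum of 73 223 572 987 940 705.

80

7+3+2+2+3+5+7+2+9+8+7+9+4+0+7+0+5 = 80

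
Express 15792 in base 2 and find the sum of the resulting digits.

15792 in base 2 is 11110110110000.
Digit sum: 1+1+1+1+0+1+1+0+1+1+0+0+0+0 = 8.

8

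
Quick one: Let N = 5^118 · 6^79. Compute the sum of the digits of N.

306

5^118 · 6^79 = 896208981517374458029633449807584217833209550008177757263183593750000000000000000000000000000000000000000000000000000000000000000000000000000000
Sum of its 144 digits: 306.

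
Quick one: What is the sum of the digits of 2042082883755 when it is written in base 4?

42

2042082883755 in base 4 is 131231311213333202223.
Digit sum: 1+3+1+2+3+1+3+1+1+2+1+3+3+3+3+2+0+2+2+2+3 = 42.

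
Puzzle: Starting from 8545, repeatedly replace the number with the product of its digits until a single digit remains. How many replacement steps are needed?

2

8545 → 800 → 0 (2 steps)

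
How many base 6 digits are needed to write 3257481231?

13

3257481231 in base 6 is 1255123043343, which has 13 digits.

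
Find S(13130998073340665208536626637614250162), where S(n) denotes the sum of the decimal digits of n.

149

1+3+1+3+0+9+9+8+0+7+3+3+4+0+6+6+5+2+0+8+5+3+6+6+2+6+6+3+7+6+1+4+2+5+0+1+6+2 = 149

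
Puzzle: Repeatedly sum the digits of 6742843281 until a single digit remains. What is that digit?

6+7+4+2+8+4+3+2+8+1 = 45
4+5 = 9

9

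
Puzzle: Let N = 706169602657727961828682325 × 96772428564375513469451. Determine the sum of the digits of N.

232

706169602657727961828682325 × 96772428564375513469451 = 68337747427528419926126316639715154694344471153575
Sum of its 50 digits: 232.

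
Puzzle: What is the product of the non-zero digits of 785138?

6720

7×8×5×1×3×8 = 6720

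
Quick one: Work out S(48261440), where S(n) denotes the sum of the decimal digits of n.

29

4+8+2+6+1+4+4+0 = 29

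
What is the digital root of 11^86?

4

The digital root of n equals n mod 9 (or 9 when 9 | n), so we need 11^86 mod 9.
11^86 ≡ 4 (mod 9), so the digital root is 4.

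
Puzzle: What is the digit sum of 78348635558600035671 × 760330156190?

78348635558600035671 × 760330156190 = 59570830311543753019471001453490
Sum of its 32 digits: 117.

117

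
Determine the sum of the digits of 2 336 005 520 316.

36

2+3+3+6+0+0+5+5+2+0+3+1+6 = 36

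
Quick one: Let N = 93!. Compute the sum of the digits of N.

93! = 1156772507081641574759205162306240436214753229576413535186142281213246807121467315215203289516844845303838996289387078090752000000000000000000000
Sum of its 145 digits: 513.

513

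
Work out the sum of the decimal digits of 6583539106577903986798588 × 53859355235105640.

195

6583539106577903986798588 × 53859355235105640 = 354585171445389341097926791265573582836320
Sum of its 42 digits: 195.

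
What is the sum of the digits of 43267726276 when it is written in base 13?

43267726276 in base 13 is 41070749C8.
Digit sum: 4+1+0+7+0+7+4+9+12+8 = 52.

52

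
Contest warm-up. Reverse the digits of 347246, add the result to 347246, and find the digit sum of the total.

Reversal of 347246 is 642743; 347246 + 642743 = 989989.
Digit sum of 989989: 9+8+9+9+8+9 = 52.

52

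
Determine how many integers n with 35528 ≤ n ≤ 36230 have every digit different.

264

The integers in [35528, 36230] that have every digit different: 35601, 35602, 35604, 35607, 35608, 35609, …, 36218, 36219.
264 qualify.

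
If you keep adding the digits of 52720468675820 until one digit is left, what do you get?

5+2+7+2+0+4+6+8+6+7+5+8+2+0 = 62
6+2 = 8

8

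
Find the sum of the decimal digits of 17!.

63

17! = 355687428096000
Sum of its 15 digits: 63.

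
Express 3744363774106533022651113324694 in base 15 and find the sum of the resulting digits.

256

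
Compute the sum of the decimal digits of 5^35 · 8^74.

281

5^35 · 8^74 = 19615942923083377386986841947523957550319860763950107852800000000000000000000000000000000000
Sum of its 92 digits: 281.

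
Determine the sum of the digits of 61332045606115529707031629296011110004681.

6+1+3+3+2+0+4+5+6+0+6+1+1+5+5+2+9+7+0+7+0+3+1+6+2+9+2+9+6+0+1+1+1+1+0+0+0+4+6+8+1 = 134

134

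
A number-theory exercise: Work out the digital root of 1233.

9

1+2+3+3 = 9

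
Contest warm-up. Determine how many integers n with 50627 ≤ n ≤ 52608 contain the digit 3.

540

The integers in [50627, 52608] that contain the digit 3: 50630, 50631, 50632, 50633, 50634, 50635, …, 52593, 52603.
540 qualify.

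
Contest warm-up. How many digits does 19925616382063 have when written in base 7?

16

19925616382063 in base 7 is 4124402230504000, which has 16 digits.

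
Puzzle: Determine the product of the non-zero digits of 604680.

6×4×6×8 = 1152

1152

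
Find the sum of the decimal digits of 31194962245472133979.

3+1+1+9+4+9+6+2+2+4+5+4+7+2+1+3+3+9+7+9 = 91

91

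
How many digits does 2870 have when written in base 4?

6

2870 in base 4 is 230312, which has 6 digits.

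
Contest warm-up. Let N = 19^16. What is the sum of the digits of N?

91

19^16 = 288441413567621167681
Sum of its 21 digits: 91.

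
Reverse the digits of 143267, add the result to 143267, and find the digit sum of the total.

Reversal of 143267 is 762341; 143267 + 762341 = 905608.
Digit sum of 905608: 9+0+5+6+0+8 = 28.

28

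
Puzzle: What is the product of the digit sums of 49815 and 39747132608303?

1512

S(49815) = 4+9+8+1+5 = 27.
S(39747132608303) = 3+9+7+4+7+1+3+2+6+0+8+3+0+3 = 56.
27 · 56 = 1512.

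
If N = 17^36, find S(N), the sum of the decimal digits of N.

199

17^36 = 197770344305988984840145602058543169130838081
Sum of its 45 digits: 199.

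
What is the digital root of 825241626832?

4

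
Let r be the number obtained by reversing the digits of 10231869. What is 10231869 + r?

Reverse of 10231869 is 96813201.
10231869 + 96813201 = 107045070

107045070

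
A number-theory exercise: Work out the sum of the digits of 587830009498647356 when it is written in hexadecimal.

101

587830009498647356 in base 16 is 8286447787B3B3C.
Digit sum: 8+2+8+6+4+4+7+7+8+7+11+3+11+3+12 = 101.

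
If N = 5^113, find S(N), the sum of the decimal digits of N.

416

5^113 = 9629649721936179265279889712924636592690508241076940976199693977832794189453125
Sum of its 79 digits: 416.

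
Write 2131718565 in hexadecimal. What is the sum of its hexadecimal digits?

2131718565 in base 16 is 7F0F71A5.
Digit sum: 7+15+0+15+7+1+10+5 = 60.

60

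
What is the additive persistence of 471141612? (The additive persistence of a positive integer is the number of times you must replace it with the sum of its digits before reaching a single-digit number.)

471141612 → 27 → 9 (2 steps)

2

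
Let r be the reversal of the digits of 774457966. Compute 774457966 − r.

104703489

Reverse of 774457966 is 669754477.
774457966 − 669754477 = 104703489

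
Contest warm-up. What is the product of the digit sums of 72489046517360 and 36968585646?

4092

S(72489046517360) = 7+2+4+8+9+0+4+6+5+1+7+3+6+0 = 62.
S(36968585646) = 3+6+9+6+8+5+8+5+6+4+6 = 66.
62 · 66 = 4092.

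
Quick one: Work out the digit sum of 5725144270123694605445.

5+7+2+5+1+4+4+2+7+0+1+2+3+6+9+4+6+0+5+4+4+5 = 86

86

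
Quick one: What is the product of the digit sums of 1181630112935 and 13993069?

1640

S(1181630112935) = 1+1+8+1+6+3+0+1+1+2+9+3+5 = 41.
S(13993069) = 1+3+9+9+3+0+6+9 = 40.
41 · 40 = 1640.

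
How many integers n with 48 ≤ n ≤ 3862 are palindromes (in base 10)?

The integers in [48, 3862] that are palindromes (in base 10): 55, 66, 77, 88, 99, 101, …, 3663, 3773.
123 qualify.

123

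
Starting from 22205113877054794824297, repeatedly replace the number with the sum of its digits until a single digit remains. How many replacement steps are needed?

22205113877054794824297 → 99 → 18 → 9 (3 steps)

3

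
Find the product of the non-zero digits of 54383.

1440

5×4×3×8×3 = 1440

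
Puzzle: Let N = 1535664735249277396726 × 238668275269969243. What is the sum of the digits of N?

1535664735249277396726 × 238668275269969243 = 366514453754858977350127902741128898418
Sum of its 39 digits: 187.

187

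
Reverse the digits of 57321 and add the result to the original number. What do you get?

Reverse of 57321 is 12375.
57321 + 12375 = 69696

69696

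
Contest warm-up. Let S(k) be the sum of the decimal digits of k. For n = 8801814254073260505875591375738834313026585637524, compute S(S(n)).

First digit sum: 212.
2+1+2 = 5.

5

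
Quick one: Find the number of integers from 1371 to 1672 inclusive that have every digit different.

169

The integers in [1371, 1672] that have every digit different: 1372, 1374, 1375, 1376, 1378, 1379, …, 1670, 1672.
169 qualify.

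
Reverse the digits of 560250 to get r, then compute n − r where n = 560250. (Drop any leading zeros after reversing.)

508185

Reverse of 560250 is 52065.
560250 − 52065 = 508185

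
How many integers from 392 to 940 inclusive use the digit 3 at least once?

116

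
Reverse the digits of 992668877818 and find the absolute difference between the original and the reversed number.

Reverse of 992668877818 is 818778866299.
|992668877818 − 818778866299| = 173890011519

173890011519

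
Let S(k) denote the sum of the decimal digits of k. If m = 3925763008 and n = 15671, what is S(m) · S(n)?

860

S(3925763008) = 3+9+2+5+7+6+3+0+0+8 = 43.
S(15671) = 1+5+6+7+1 = 20.
43 · 20 = 860.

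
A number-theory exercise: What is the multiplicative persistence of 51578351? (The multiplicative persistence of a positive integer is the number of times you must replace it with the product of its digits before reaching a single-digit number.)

2

51578351 → 21000 → 0 (2 steps)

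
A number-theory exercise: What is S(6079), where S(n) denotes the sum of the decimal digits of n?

6+0+7+9 = 22

22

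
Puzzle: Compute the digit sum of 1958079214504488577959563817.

147

1+9+5+8+0+7+9+2+1+4+5+0+4+4+8+8+5+7+7+9+5+9+5+6+3+8+1+7 = 147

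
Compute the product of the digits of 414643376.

4×1×4×6×4×3×3×7×6 = 145152

145152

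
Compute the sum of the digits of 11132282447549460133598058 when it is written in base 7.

90

11132282447549460133598058 in base 7 is 331260242416633011355534053315.
Digit sum: 3+3+1+2+6+0+2+4+2+4+1+6+6+3+3+0+1+1+3+5+5+5+3+4+0+5+3+3+1+5 = 90.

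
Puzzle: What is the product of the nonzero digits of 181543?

480

1×8×1×5×4×3 = 480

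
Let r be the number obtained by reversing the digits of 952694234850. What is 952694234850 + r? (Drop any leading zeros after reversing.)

1011126731109

Reverse of 952694234850 is 58432496259.
952694234850 + 58432496259 = 1011126731109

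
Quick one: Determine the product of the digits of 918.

72

9×1×8 = 72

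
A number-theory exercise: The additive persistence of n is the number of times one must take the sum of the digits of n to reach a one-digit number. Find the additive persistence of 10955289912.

2

10955289912 → 51 → 6 (2 steps)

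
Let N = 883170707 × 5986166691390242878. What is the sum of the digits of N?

883170707 × 5986166691390242878 = 5286807069054971615464974746
Sum of its 28 digits: 140.

140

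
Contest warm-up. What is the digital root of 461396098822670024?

4+6+1+3+9+6+0+9+8+8+2+2+6+7+0+0+2+4 = 77
7+7 = 14
1+4 = 5

5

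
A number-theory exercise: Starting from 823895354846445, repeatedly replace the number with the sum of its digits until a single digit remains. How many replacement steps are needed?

823895354846445 → 78 → 15 → 6 (3 steps)

3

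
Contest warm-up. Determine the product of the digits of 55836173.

5×5×8×3×6×1×7×3 = 75600

75600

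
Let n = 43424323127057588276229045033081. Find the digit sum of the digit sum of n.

3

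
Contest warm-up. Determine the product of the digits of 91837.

1512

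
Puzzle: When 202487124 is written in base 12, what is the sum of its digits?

37

202487124 in base 12 is 57990070.
Digit sum: 5+7+9+9+0+0+7+0 = 37.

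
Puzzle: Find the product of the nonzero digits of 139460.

1×3×9×4×6 = 648

648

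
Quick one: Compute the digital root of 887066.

8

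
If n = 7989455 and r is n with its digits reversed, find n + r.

13539352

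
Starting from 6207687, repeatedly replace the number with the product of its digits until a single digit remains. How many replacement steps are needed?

1

6207687 → 0 (1 step)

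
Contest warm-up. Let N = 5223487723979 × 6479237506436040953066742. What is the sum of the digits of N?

5223487723979 × 6479237506436040953066742 = 33844217575612966921870230129660806418
Sum of its 38 digits: 162.

162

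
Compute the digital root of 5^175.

5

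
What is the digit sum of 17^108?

17^108 = 7735413050995784347652183760792971538697692007637391575106162801311588995884895252237044239108477490539101283170257008945959576885441
Sum of its 133 digits: 622.

622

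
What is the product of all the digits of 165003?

1×6×5×0×0×3 = 0

0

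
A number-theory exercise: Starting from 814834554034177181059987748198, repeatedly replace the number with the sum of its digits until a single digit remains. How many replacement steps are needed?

3

814834554034177181059987748198 → 149 → 14 → 5 (3 steps)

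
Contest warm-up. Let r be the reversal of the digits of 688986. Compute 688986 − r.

-900

Reverse of 688986 is 689886.
688986 − 689886 = -900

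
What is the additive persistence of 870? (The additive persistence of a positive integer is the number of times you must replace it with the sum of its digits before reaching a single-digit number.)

2

870 → 15 → 6 (2 steps)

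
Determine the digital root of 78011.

8

7+8+0+1+1 = 17
1+7 = 8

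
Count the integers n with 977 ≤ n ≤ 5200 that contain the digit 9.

The integers in [977, 5200] that contain the digit 9: 977, 978, 979, 980, 981, 982, …, 5198, 5199.
1145 qualify.

1145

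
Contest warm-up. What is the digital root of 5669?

8

5+6+6+9 = 26
2+6 = 8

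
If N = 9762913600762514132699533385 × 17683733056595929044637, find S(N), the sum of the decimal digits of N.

9762913600762514132699533385 × 17683733056595929044637 = 172644757970494061749061887717921918131898736706245
Sum of its 51 digits: 248.

248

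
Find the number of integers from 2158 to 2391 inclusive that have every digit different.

81

The integers in [2158, 2391] that have every digit different: 2158, 2159, 2160, 2163, 2164, 2165, …, 2390, 2391.
81 qualify.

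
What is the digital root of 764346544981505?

7+6+4+3+4+6+5+4+4+9+8+1+5+0+5 = 71
7+1 = 8

8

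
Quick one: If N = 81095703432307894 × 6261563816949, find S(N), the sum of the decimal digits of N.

81095703432307894 × 6261563816949 = 507785922321765936998823695406
Sum of its 30 digits: 156.

156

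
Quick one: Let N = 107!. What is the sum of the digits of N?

107! = 12265202031961379393517517010387338887131568154382945052653251412013535324922144249034658613287059061933743916719318560380966506520420000368175349760000000000000000000000000
Sum of its 173 digits: 594.

594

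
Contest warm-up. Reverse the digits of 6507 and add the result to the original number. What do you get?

13563

Reverse of 6507 is 7056.
6507 + 7056 = 13563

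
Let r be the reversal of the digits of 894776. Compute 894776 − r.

217278

Reverse of 894776 is 677498.
894776 − 677498 = 217278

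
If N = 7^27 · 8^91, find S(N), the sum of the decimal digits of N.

7^27 · 8^91 = 997323142174240872710525110672092019804371471996709496769551492847892438721055636881278875130342833913856
Sum of its 105 digits: 476.

476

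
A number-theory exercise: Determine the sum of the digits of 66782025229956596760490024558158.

153

6+6+7+8+2+0+2+5+2+2+9+9+5+6+5+9+6+7+6+0+4+9+0+0+2+4+5+5+8+1+5+8 = 153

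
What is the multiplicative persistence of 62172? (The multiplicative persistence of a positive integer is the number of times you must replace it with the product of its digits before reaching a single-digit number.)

62172 → 168 → 48 → 32 → 6 (4 steps)

4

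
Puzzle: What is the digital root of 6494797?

6+4+9+4+7+9+7 = 46
4+6 = 10
1+0 = 1
(Equivalently, 6494797 mod 9 = 1.)

1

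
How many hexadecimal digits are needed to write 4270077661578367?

4270077661578367 in base 16 is F2B9CEE2E847F, which has 13 digits.

13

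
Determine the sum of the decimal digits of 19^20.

136

19^20 = 37589973457545958193355601
Sum of its 26 digits: 136.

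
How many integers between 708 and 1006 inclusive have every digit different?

210

The integers in [708, 1006] that have every digit different: 708, 709, 710, 712, 713, 714, …, 986, 987.
210 qualify.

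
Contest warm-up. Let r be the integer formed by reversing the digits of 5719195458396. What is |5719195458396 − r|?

Reverse of 5719195458396 is 6938545919175.
|5719195458396 − 6938545919175| = 1219350460779

1219350460779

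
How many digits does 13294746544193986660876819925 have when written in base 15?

24

13294746544193986660876819925 in base 15 is BCA61A6B22B56C8D299EC885, which has 24 digits.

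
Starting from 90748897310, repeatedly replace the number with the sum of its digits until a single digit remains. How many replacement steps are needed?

90748897310 → 56 → 11 → 2 (3 steps)

3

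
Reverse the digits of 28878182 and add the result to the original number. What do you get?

57066064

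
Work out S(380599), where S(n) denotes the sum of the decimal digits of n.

3+8+0+5+9+9 = 34

34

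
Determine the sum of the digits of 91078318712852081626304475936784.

145

9+1+0+7+8+3+1+8+7+1+2+8+5+2+0+8+1+6+2+6+3+0+4+4+7+5+9+3+6+7+8+4 = 145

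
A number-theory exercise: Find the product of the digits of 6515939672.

6×5×1×5×9×3×9×6×7×2 = 3061800

3061800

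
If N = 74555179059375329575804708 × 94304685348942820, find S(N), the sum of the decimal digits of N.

181

74555179059375329575804708 × 94304685348942820 = 7030902702328481179000821550067678578796560
Sum of its 43 digits: 181.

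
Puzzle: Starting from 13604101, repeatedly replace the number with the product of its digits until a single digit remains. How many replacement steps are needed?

13604101 → 0 (1 step)

1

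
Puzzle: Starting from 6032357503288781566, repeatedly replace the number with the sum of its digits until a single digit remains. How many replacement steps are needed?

3

6032357503288781566 → 85 → 13 → 4 (3 steps)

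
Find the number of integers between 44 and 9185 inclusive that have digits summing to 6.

The integers in [44, 9185] that have digits summing to 6: 51, 60, 105, 114, 123, 132, …, 5100, 6000.
79 qualify.

79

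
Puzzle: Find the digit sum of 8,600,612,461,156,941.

60

8+6+0+0+6+1+2+4+6+1+1+5+6+9+4+1 = 60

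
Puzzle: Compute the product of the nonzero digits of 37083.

3×7×8×3 = 504

504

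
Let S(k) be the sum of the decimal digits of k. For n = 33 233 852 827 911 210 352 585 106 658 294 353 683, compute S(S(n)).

First digit sum: 157.
1+5+7 = 13.

13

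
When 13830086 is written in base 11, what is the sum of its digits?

46

13830086 in base 11 is 7896826.
Digit sum: 7+8+9+6+8+2+6 = 46.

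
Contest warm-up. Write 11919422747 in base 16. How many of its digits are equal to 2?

1

11919422747 in base 16 is 2C673F51B.
The digit 2 appears 1 time.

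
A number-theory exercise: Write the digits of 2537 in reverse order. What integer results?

Reversing 2537 gives 7352.

7352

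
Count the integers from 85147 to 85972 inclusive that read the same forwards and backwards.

The integers in [85147, 85972] that read the same forwards and backwards: 85158, 85258, 85358, 85458, 85558, 85658, 85758, 85858, 85958.
9 qualify.

9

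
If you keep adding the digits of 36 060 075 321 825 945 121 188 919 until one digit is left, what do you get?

7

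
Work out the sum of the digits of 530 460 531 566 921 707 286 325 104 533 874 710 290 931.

163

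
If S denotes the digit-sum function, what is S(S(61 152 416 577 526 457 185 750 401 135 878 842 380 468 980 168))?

First digit sum: 212.
2+1+2 = 5.

5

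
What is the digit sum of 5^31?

5^31 = 4656612873077392578125
Sum of its 22 digits: 104.

104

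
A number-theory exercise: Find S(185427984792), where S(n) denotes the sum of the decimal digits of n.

66

1+8+5+4+2+7+9+8+4+7+9+2 = 66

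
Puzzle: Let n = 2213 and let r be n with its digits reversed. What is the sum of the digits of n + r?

Reversal of 2213 is 3122; 2213 + 3122 = 5335.
Digit sum of 5335: 5+3+3+5 = 16.

16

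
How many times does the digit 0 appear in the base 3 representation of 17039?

3

17039 in base 3 is 212101002.
The digit 0 appears 3 times.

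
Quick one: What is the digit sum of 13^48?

13^48 = 294632676319010105335586872991323185304149065116720321
Sum of its 54 digits: 208.

208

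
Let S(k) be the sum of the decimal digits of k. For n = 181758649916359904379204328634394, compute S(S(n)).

9

First digit sum: 162.
1+6+2 = 9.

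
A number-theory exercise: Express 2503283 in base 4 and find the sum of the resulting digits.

17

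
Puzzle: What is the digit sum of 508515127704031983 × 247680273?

117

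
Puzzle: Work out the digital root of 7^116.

4

The digital root of n equals n mod 9 (or 9 when 9 | n), so we need 7^116 mod 9.
7^116 ≡ 4 (mod 9), so the digital root is 4.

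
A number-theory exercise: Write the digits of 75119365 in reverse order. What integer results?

56391157

Reversing 75119365 gives 56391157.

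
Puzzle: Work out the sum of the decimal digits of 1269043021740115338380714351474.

1+2+6+9+0+4+3+0+2+1+7+4+0+1+1+5+3+3+8+3+8+0+7+1+4+3+5+1+4+7+4 = 107

107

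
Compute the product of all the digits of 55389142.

5×5×3×8×9×1×4×2 = 43200

43200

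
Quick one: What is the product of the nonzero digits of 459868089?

4×5×9×8×6×8×8×9 = 4976640

4976640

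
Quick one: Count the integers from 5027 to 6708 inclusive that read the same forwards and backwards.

The integers in [5027, 6708] that read the same forwards and backwards: 5115, 5225, 5335, 5445, 5555, 5665, …, 6556, 6666.
16 qualify.

16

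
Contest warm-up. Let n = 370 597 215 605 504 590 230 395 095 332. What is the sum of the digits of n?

117

3+7+0+5+9+7+2+1+5+6+0+5+5+0+4+5+9+0+2+3+0+3+9+5+0+9+5+3+3+2 = 117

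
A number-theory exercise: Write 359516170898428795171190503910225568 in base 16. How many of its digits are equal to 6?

1

359516170898428795171190503910225568 in base 16 is 453D8408427B374F1C50C40F8936A0.
The digit 6 appears 1 time.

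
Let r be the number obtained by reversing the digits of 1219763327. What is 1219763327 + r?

8453442448

Reverse of 1219763327 is 7233679121.
1219763327 + 7233679121 = 8453442448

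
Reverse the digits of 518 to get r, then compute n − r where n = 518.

-297

Reverse of 518 is 815.
518 − 815 = -297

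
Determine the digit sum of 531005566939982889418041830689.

148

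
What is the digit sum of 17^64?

334

17^64 = 5607005320601059253161325667991103602003892399764752527847859167616581809464321
Sum of its 79 digits: 334.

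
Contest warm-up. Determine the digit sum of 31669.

25

3+1+6+6+9 = 25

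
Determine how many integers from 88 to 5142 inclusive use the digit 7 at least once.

The integers in [88, 5142] that use the digit 7 at least once: 97, 107, 117, 127, 137, 147, …, 5127, 5137.
1360 qualify.

1360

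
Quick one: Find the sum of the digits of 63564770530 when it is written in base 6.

40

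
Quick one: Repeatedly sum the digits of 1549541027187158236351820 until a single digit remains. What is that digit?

1+5+4+9+5+4+1+0+2+7+1+8+7+1+5+8+2+3+6+3+5+1+8+2+0 = 98
9+8 = 17
1+7 = 8
(Equivalently, 1549541027187158236351820 mod 9 = 8.)

8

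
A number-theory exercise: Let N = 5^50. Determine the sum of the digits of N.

5^50 = 88817841970012523233890533447265625
Sum of its 35 digits: 151.

151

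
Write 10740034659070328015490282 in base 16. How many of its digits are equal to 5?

10740034659070328015490282 in base 16 is 8E24A720C1214BB250CEA.
The digit 5 appears 1 time.

1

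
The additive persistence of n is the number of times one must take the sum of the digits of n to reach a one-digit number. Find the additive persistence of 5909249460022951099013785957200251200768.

3

5909249460022951099013785957200251200768 → 163 → 10 → 1 (3 steps)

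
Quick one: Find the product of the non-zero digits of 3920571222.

3×9×2×5×7×1×2×2×2 = 15120

15120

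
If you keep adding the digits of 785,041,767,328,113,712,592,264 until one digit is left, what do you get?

2

7+8+5+0+4+1+7+6+7+3+2+8+1+1+3+7+1+2+5+9+2+2+6+4 = 101
1+0+1 = 2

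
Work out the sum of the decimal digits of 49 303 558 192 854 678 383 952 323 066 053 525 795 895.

4+9+3+0+3+5+5+8+1+9+2+8+5+4+6+7+8+3+8+3+9+5+2+3+2+3+0+6+6+0+5+3+5+2+5+7+9+5+8+9+5 = 200

200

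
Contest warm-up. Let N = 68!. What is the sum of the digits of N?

68! = 2480035542436830599600990418569171581047399201355367672371710738018221445712183296000000000000000
Sum of its 97 digits: 342.

342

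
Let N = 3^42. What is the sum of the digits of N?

90

3^42 = 109418989131512359209
Sum of its 21 digits: 90.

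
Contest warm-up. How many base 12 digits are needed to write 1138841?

6

1138841 in base 12 is 46B075, which has 6 digits.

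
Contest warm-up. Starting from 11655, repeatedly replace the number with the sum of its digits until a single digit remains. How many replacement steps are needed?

2

11655 → 18 → 9 (2 steps)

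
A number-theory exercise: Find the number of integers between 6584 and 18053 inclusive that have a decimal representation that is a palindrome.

The integers in [6584, 18053] that have a decimal representation that is a palindrome: 6666, 6776, 6886, 6996, 7007, 7117, …, 17871, 17971.
114 qualify.

114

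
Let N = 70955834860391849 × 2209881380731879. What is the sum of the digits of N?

131

70955834860391849 × 2209881380731879 = 156803978312265932070660346054271
Sum of its 33 digits: 131.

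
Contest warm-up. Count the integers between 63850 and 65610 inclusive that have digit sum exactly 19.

The integers in [63850, 65610] that have digit sum exactly 19: 63901, 63910, 64009, 64018, 64027, 64036, …, 65530, 65602.
97 qualify.

97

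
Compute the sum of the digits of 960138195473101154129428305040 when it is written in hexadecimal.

960138195473101154129428305040 in base 16 is C1E5FB35EE993AB4CB5C75490.
Digit sum: 12+1+14+5+15+11+3+5+14+14+9+9+3+10+11+4+12+11+5+12+7+5+4+9+0 = 205.

205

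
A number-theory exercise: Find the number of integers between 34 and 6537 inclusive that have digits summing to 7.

The integers in [34, 6537] that have digits summing to 7: 34, 43, 52, 61, 70, 106, …, 6010, 6100.
116 qualify.

116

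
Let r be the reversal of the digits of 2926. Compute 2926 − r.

Reverse of 2926 is 6292.
2926 − 6292 = -3366

-3366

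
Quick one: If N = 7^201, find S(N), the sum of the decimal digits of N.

757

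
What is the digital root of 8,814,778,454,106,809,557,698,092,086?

1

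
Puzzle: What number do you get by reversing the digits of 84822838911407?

Reversing 84822838911407 gives 70411983822848.

70411983822848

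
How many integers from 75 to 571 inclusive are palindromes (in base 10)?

50

The integers in [75, 571] that are palindromes (in base 10): 77, 88, 99, 101, 111, 121, …, 555, 565.
50 qualify.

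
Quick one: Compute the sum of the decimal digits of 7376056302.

7+3+7+6+0+5+6+3+0+2 = 39

39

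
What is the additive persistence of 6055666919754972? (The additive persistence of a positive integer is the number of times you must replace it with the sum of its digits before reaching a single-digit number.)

6055666919754972 → 87 → 15 → 6 (3 steps)

3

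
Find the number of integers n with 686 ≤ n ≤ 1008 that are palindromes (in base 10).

33

The integers in [686, 1008] that are palindromes (in base 10): 686, 696, 707, 717, 727, 737, …, 999, 1001.
33 qualify.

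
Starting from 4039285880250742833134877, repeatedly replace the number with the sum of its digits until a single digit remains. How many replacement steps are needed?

2

4039285880250742833134877 → 111 → 3 (2 steps)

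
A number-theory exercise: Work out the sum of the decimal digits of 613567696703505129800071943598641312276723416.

6+1+3+5+6+7+6+9+6+7+0+3+5+0+5+1+2+9+8+0+0+0+7+1+9+4+3+5+9+8+6+4+1+3+1+2+2+7+6+7+2+3+4+1+6 = 190

190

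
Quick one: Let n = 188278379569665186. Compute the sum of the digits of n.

1+8+8+2+7+8+3+7+9+5+6+9+6+6+5+1+8+6 = 105

105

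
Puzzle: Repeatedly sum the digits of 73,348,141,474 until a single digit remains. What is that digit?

7+3+3+4+8+1+4+1+4+7+4 = 46
4+6 = 10
1+0 = 1
(Equivalently, 73,348,141,474 mod 9 = 1.)

1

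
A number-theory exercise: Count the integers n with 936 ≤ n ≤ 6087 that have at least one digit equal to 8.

1387

The integers in [936, 6087] that have at least one digit equal to 8: 938, 948, 958, 968, 978, 980, …, 6086, 6087.
1387 qualify.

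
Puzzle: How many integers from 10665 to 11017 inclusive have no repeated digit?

The integers in [10665, 11017] that have no repeated digit: 10672, 10673, 10674, 10675, 10678, 10679, …, 10986, 10987.
144 qualify.

144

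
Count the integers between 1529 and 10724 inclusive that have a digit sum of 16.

583

The integers in [1529, 10724] that have a digit sum of 16: 1537, 1546, 1555, 1564, 1573, 1582, …, 10708, 10717.
583 qualify.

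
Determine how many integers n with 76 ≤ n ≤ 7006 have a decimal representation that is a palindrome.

153

The integers in [76, 7006] that have a decimal representation that is a palindrome: 77, 88, 99, 101, 111, 121, …, 6886, 6996.
153 qualify.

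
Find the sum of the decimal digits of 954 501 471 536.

9+5+4+5+0+1+4+7+1+5+3+6 = 50

50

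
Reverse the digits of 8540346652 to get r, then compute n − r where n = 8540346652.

Reverse of 8540346652 is 2566430458.
8540346652 − 2566430458 = 5973916194

5973916194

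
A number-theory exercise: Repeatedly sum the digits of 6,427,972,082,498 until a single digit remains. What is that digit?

5

6+4+2+7+9+7+2+0+8+2+4+9+8 = 68
6+8 = 14
1+4 = 5
(Equivalently, 6,427,972,082,498 mod 9 = 5.)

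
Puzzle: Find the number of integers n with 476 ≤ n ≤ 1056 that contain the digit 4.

134

The integers in [476, 1056] that contain the digit 4: 476, 477, 478, 479, 480, 481, …, 1049, 1054.
134 qualify.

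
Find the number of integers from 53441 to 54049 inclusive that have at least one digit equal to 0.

150

The integers in [53441, 54049] that have at least one digit equal to 0: 53450, 53460, 53470, 53480, 53490, 53500, …, 54048, 54049.
150 qualify.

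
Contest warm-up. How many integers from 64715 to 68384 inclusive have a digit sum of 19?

The integers in [64715, 68384] that have a digit sum of 19: 64720, 64801, 64810, 64900, 65008, 65017, …, 68311, 68320.
131 qualify.

131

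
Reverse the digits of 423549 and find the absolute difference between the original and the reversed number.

521775

Reverse of 423549 is 945324.
|423549 − 945324| = 521775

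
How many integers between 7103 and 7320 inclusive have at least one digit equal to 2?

The integers in [7103, 7320] that have at least one digit equal to 2: 7112, 7120, 7121, 7122, 7123, 7124, …, 7312, 7320.
121 qualify.

121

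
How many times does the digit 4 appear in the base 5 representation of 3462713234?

5

3462713234 in base 5 is 24042423310414.
The digit 4 appears 5 times.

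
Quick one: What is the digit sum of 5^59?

191

5^59 = 173472347597680709441192448139190673828125
Sum of its 42 digits: 191.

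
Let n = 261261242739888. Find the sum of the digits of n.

69

2+6+1+2+6+1+2+4+2+7+3+9+8+8+8 = 69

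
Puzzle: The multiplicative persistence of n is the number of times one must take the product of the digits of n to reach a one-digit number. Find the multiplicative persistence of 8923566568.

8923566568 → 18662400 → 0 (2 steps)

2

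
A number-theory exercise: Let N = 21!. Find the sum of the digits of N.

63

21! = 51090942171709440000
Sum of its 20 digits: 63.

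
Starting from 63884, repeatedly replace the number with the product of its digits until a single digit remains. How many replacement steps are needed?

2

63884 → 4608 → 0 (2 steps)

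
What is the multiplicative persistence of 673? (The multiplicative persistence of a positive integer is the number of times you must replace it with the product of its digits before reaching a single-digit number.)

673 → 126 → 12 → 2 (3 steps)

3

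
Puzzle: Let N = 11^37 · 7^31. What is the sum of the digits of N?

311

11^37 · 7^31 = 53649859788742923414404497967108925772415327867580010797774101453
Sum of its 65 digits: 311.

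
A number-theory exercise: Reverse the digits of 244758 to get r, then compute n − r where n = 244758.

Reverse of 244758 is 857442.
244758 − 857442 = -612684

-612684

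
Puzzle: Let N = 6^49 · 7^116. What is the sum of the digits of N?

594

6^49 · 7^116 = 14480511753055106320869677603977111621860554578204937821047630686776201968749049596143032444085127520316522388259759470211657962404970496
Sum of its 137 digits: 594.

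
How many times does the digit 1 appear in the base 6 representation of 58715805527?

58715805527 in base 6 is 42550151252555.
The digit 1 appears 2 times.

2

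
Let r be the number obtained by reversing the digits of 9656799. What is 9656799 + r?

Reverse of 9656799 is 9976569.
9656799 + 9976569 = 19633368

19633368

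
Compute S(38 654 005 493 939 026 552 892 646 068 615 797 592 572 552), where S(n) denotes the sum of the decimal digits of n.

3+8+6+5+4+0+0+5+4+9+3+9+3+9+0+2+6+5+5+2+8+9+2+6+4+6+0+6+8+6+1+5+7+9+7+5+9+2+5+7+2+5+5+2 = 214

214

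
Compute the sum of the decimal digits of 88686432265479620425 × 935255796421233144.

88686432265479620425 × 935255796421233144 = 82944499840208890415692256479549366200
Sum of its 38 digits: 183.

183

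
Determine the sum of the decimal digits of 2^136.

2^136 = 87112285931760246646623899502532662132736
Sum of its 41 digits: 178.

178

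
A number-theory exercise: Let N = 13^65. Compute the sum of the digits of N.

358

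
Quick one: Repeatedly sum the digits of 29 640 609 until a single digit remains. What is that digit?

9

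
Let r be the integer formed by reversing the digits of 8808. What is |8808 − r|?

Reverse of 8808 is 8088.
|8808 − 8088| = 720

720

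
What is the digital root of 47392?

7

4+7+3+9+2 = 25
2+5 = 7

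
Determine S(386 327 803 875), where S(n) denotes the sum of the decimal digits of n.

60

3+8+6+3+2+7+8+0+3+8+7+5 = 60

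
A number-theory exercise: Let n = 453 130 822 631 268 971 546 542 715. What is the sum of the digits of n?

4+5+3+1+3+0+8+2+2+6+3+1+2+6+8+9+7+1+5+4+6+5+4+2+7+1+5 = 110

110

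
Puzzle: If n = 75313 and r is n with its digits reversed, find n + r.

106670

Reverse of 75313 is 31357.
75313 + 31357 = 106670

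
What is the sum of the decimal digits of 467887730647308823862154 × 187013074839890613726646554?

467887730647308823862154 × 187013074839890613726646554 = 87501123188211746226322073809036696793629175117316
Sum of its 50 digits: 207.

207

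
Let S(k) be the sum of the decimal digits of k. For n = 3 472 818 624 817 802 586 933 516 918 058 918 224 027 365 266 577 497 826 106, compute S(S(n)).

First digit sum: 273.
2+7+3 = 12.

12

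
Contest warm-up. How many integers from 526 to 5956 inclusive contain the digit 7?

The integers in [526, 5956] that contain the digit 7: 527, 537, 547, 557, 567, 570, …, 5937, 5947.
1515 qualify.

1515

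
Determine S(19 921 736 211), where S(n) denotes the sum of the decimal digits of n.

1+9+9+2+1+7+3+6+2+1+1 = 42

42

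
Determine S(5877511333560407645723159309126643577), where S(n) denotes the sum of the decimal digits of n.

160

5+8+7+7+5+1+1+3+3+3+5+6+0+4+0+7+6+4+5+7+2+3+1+5+9+3+0+9+1+2+6+6+4+3+5+7+7 = 160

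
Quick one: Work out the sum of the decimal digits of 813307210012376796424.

76

8+1+3+3+0+7+2+1+0+0+1+2+3+7+6+7+9+6+4+2+4 = 76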